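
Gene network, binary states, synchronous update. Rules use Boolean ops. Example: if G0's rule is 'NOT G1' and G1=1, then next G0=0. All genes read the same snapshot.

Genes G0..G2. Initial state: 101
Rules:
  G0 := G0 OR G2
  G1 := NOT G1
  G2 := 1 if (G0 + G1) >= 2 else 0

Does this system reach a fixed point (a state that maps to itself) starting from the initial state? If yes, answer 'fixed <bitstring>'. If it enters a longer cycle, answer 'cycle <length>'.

Answer: cycle 2

Derivation:
Step 0: 101
Step 1: G0=G0|G2=1|1=1 G1=NOT G1=NOT 0=1 G2=(1+0>=2)=0 -> 110
Step 2: G0=G0|G2=1|0=1 G1=NOT G1=NOT 1=0 G2=(1+1>=2)=1 -> 101
Cycle of length 2 starting at step 0 -> no fixed point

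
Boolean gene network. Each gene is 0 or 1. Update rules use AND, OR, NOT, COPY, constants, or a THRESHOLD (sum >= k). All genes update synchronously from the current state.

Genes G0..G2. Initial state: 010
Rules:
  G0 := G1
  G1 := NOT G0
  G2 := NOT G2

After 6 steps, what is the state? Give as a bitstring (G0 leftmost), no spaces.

Step 1: G0=G1=1 G1=NOT G0=NOT 0=1 G2=NOT G2=NOT 0=1 -> 111
Step 2: G0=G1=1 G1=NOT G0=NOT 1=0 G2=NOT G2=NOT 1=0 -> 100
Step 3: G0=G1=0 G1=NOT G0=NOT 1=0 G2=NOT G2=NOT 0=1 -> 001
Step 4: G0=G1=0 G1=NOT G0=NOT 0=1 G2=NOT G2=NOT 1=0 -> 010
Step 5: G0=G1=1 G1=NOT G0=NOT 0=1 G2=NOT G2=NOT 0=1 -> 111
Step 6: G0=G1=1 G1=NOT G0=NOT 1=0 G2=NOT G2=NOT 1=0 -> 100

100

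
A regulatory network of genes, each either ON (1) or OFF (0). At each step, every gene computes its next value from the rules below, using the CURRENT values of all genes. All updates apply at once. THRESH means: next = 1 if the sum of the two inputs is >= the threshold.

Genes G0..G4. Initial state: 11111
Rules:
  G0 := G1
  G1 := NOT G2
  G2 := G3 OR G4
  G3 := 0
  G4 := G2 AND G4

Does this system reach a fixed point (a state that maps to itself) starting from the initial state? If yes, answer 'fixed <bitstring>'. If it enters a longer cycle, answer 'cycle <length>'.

Step 0: 11111
Step 1: G0=G1=1 G1=NOT G2=NOT 1=0 G2=G3|G4=1|1=1 G3=0(const) G4=G2&G4=1&1=1 -> 10101
Step 2: G0=G1=0 G1=NOT G2=NOT 1=0 G2=G3|G4=0|1=1 G3=0(const) G4=G2&G4=1&1=1 -> 00101
Step 3: G0=G1=0 G1=NOT G2=NOT 1=0 G2=G3|G4=0|1=1 G3=0(const) G4=G2&G4=1&1=1 -> 00101
Fixed point reached at step 2: 00101

Answer: fixed 00101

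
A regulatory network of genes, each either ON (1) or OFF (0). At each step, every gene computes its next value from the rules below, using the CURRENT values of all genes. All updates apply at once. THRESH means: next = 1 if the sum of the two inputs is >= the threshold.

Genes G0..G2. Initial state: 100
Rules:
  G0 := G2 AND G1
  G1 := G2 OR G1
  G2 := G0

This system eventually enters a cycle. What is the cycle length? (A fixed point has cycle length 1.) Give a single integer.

Step 0: 100
Step 1: G0=G2&G1=0&0=0 G1=G2|G1=0|0=0 G2=G0=1 -> 001
Step 2: G0=G2&G1=1&0=0 G1=G2|G1=1|0=1 G2=G0=0 -> 010
Step 3: G0=G2&G1=0&1=0 G1=G2|G1=0|1=1 G2=G0=0 -> 010
State from step 3 equals state from step 2 -> cycle length 1

Answer: 1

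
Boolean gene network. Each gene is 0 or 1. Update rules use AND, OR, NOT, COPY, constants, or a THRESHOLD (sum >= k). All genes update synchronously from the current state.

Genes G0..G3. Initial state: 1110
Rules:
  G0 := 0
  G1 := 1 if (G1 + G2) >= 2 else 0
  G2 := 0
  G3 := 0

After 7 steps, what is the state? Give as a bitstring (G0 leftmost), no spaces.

Step 1: G0=0(const) G1=(1+1>=2)=1 G2=0(const) G3=0(const) -> 0100
Step 2: G0=0(const) G1=(1+0>=2)=0 G2=0(const) G3=0(const) -> 0000
Step 3: G0=0(const) G1=(0+0>=2)=0 G2=0(const) G3=0(const) -> 0000
Step 4: G0=0(const) G1=(0+0>=2)=0 G2=0(const) G3=0(const) -> 0000
Step 5: G0=0(const) G1=(0+0>=2)=0 G2=0(const) G3=0(const) -> 0000
Step 6: G0=0(const) G1=(0+0>=2)=0 G2=0(const) G3=0(const) -> 0000
Step 7: G0=0(const) G1=(0+0>=2)=0 G2=0(const) G3=0(const) -> 0000

0000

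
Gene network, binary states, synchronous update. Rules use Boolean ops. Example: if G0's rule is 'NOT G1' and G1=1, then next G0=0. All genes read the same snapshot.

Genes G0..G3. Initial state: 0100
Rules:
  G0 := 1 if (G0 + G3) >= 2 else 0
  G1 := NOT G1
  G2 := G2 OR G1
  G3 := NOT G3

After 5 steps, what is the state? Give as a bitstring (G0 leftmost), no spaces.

Step 1: G0=(0+0>=2)=0 G1=NOT G1=NOT 1=0 G2=G2|G1=0|1=1 G3=NOT G3=NOT 0=1 -> 0011
Step 2: G0=(0+1>=2)=0 G1=NOT G1=NOT 0=1 G2=G2|G1=1|0=1 G3=NOT G3=NOT 1=0 -> 0110
Step 3: G0=(0+0>=2)=0 G1=NOT G1=NOT 1=0 G2=G2|G1=1|1=1 G3=NOT G3=NOT 0=1 -> 0011
Step 4: G0=(0+1>=2)=0 G1=NOT G1=NOT 0=1 G2=G2|G1=1|0=1 G3=NOT G3=NOT 1=0 -> 0110
Step 5: G0=(0+0>=2)=0 G1=NOT G1=NOT 1=0 G2=G2|G1=1|1=1 G3=NOT G3=NOT 0=1 -> 0011

0011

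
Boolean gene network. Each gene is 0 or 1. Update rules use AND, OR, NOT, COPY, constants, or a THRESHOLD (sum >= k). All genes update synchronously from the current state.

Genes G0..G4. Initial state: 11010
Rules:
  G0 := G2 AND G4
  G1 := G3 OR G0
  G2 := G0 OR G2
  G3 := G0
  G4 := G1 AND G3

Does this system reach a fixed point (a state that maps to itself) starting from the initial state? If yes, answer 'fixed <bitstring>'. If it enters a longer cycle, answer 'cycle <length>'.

Step 0: 11010
Step 1: G0=G2&G4=0&0=0 G1=G3|G0=1|1=1 G2=G0|G2=1|0=1 G3=G0=1 G4=G1&G3=1&1=1 -> 01111
Step 2: G0=G2&G4=1&1=1 G1=G3|G0=1|0=1 G2=G0|G2=0|1=1 G3=G0=0 G4=G1&G3=1&1=1 -> 11101
Step 3: G0=G2&G4=1&1=1 G1=G3|G0=0|1=1 G2=G0|G2=1|1=1 G3=G0=1 G4=G1&G3=1&0=0 -> 11110
Step 4: G0=G2&G4=1&0=0 G1=G3|G0=1|1=1 G2=G0|G2=1|1=1 G3=G0=1 G4=G1&G3=1&1=1 -> 01111
Cycle of length 3 starting at step 1 -> no fixed point

Answer: cycle 3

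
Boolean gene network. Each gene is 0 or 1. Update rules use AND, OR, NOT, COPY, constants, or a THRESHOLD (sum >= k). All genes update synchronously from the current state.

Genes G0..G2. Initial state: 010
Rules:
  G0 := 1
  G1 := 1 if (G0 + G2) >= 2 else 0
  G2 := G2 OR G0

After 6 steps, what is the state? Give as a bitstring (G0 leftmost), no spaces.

Step 1: G0=1(const) G1=(0+0>=2)=0 G2=G2|G0=0|0=0 -> 100
Step 2: G0=1(const) G1=(1+0>=2)=0 G2=G2|G0=0|1=1 -> 101
Step 3: G0=1(const) G1=(1+1>=2)=1 G2=G2|G0=1|1=1 -> 111
Step 4: G0=1(const) G1=(1+1>=2)=1 G2=G2|G0=1|1=1 -> 111
Step 5: G0=1(const) G1=(1+1>=2)=1 G2=G2|G0=1|1=1 -> 111
Step 6: G0=1(const) G1=(1+1>=2)=1 G2=G2|G0=1|1=1 -> 111

111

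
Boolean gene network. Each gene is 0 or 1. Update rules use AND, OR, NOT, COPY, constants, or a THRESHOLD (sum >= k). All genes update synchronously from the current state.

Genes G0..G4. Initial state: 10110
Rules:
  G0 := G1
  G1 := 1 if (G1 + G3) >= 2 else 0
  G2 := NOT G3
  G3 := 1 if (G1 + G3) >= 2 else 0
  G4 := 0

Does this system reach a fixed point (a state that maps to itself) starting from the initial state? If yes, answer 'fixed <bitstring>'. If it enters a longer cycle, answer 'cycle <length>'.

Answer: fixed 00100

Derivation:
Step 0: 10110
Step 1: G0=G1=0 G1=(0+1>=2)=0 G2=NOT G3=NOT 1=0 G3=(0+1>=2)=0 G4=0(const) -> 00000
Step 2: G0=G1=0 G1=(0+0>=2)=0 G2=NOT G3=NOT 0=1 G3=(0+0>=2)=0 G4=0(const) -> 00100
Step 3: G0=G1=0 G1=(0+0>=2)=0 G2=NOT G3=NOT 0=1 G3=(0+0>=2)=0 G4=0(const) -> 00100
Fixed point reached at step 2: 00100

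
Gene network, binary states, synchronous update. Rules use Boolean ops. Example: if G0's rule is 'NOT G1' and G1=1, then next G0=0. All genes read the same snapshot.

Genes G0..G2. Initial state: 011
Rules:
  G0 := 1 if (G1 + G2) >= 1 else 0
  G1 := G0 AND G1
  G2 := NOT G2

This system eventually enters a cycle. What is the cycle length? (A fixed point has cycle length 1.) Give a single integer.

Step 0: 011
Step 1: G0=(1+1>=1)=1 G1=G0&G1=0&1=0 G2=NOT G2=NOT 1=0 -> 100
Step 2: G0=(0+0>=1)=0 G1=G0&G1=1&0=0 G2=NOT G2=NOT 0=1 -> 001
Step 3: G0=(0+1>=1)=1 G1=G0&G1=0&0=0 G2=NOT G2=NOT 1=0 -> 100
State from step 3 equals state from step 1 -> cycle length 2

Answer: 2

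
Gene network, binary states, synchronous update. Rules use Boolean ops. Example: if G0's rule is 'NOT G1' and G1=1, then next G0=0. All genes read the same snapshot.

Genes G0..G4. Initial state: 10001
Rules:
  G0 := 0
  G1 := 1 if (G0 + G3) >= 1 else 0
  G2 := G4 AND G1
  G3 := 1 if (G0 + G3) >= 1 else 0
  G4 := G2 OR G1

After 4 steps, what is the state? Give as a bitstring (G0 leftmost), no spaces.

Step 1: G0=0(const) G1=(1+0>=1)=1 G2=G4&G1=1&0=0 G3=(1+0>=1)=1 G4=G2|G1=0|0=0 -> 01010
Step 2: G0=0(const) G1=(0+1>=1)=1 G2=G4&G1=0&1=0 G3=(0+1>=1)=1 G4=G2|G1=0|1=1 -> 01011
Step 3: G0=0(const) G1=(0+1>=1)=1 G2=G4&G1=1&1=1 G3=(0+1>=1)=1 G4=G2|G1=0|1=1 -> 01111
Step 4: G0=0(const) G1=(0+1>=1)=1 G2=G4&G1=1&1=1 G3=(0+1>=1)=1 G4=G2|G1=1|1=1 -> 01111

01111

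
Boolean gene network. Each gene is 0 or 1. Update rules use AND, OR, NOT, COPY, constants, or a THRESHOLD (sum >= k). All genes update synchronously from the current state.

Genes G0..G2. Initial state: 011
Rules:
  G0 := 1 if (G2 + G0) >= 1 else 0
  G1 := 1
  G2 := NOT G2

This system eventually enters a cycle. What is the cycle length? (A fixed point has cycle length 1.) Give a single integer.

Step 0: 011
Step 1: G0=(1+0>=1)=1 G1=1(const) G2=NOT G2=NOT 1=0 -> 110
Step 2: G0=(0+1>=1)=1 G1=1(const) G2=NOT G2=NOT 0=1 -> 111
Step 3: G0=(1+1>=1)=1 G1=1(const) G2=NOT G2=NOT 1=0 -> 110
State from step 3 equals state from step 1 -> cycle length 2

Answer: 2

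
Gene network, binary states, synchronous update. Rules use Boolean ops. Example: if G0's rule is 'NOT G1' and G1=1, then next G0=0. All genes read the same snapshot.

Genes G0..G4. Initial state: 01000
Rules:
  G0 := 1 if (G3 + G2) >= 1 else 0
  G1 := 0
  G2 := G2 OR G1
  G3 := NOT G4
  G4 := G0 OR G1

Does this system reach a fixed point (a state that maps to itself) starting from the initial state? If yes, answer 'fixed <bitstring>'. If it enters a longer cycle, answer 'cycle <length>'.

Step 0: 01000
Step 1: G0=(0+0>=1)=0 G1=0(const) G2=G2|G1=0|1=1 G3=NOT G4=NOT 0=1 G4=G0|G1=0|1=1 -> 00111
Step 2: G0=(1+1>=1)=1 G1=0(const) G2=G2|G1=1|0=1 G3=NOT G4=NOT 1=0 G4=G0|G1=0|0=0 -> 10100
Step 3: G0=(0+1>=1)=1 G1=0(const) G2=G2|G1=1|0=1 G3=NOT G4=NOT 0=1 G4=G0|G1=1|0=1 -> 10111
Step 4: G0=(1+1>=1)=1 G1=0(const) G2=G2|G1=1|0=1 G3=NOT G4=NOT 1=0 G4=G0|G1=1|0=1 -> 10101
Step 5: G0=(0+1>=1)=1 G1=0(const) G2=G2|G1=1|0=1 G3=NOT G4=NOT 1=0 G4=G0|G1=1|0=1 -> 10101
Fixed point reached at step 4: 10101

Answer: fixed 10101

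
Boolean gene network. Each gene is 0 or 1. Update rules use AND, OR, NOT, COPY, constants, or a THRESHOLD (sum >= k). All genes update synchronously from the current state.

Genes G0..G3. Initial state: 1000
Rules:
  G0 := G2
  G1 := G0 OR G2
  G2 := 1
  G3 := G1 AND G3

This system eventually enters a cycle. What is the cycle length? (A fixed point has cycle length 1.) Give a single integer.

Step 0: 1000
Step 1: G0=G2=0 G1=G0|G2=1|0=1 G2=1(const) G3=G1&G3=0&0=0 -> 0110
Step 2: G0=G2=1 G1=G0|G2=0|1=1 G2=1(const) G3=G1&G3=1&0=0 -> 1110
Step 3: G0=G2=1 G1=G0|G2=1|1=1 G2=1(const) G3=G1&G3=1&0=0 -> 1110
State from step 3 equals state from step 2 -> cycle length 1

Answer: 1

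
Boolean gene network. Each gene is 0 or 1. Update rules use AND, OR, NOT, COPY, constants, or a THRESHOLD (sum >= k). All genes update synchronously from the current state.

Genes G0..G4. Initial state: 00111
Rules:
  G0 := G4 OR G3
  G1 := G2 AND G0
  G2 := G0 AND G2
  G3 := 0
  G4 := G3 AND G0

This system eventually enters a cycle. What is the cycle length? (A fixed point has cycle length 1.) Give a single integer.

Step 0: 00111
Step 1: G0=G4|G3=1|1=1 G1=G2&G0=1&0=0 G2=G0&G2=0&1=0 G3=0(const) G4=G3&G0=1&0=0 -> 10000
Step 2: G0=G4|G3=0|0=0 G1=G2&G0=0&1=0 G2=G0&G2=1&0=0 G3=0(const) G4=G3&G0=0&1=0 -> 00000
Step 3: G0=G4|G3=0|0=0 G1=G2&G0=0&0=0 G2=G0&G2=0&0=0 G3=0(const) G4=G3&G0=0&0=0 -> 00000
State from step 3 equals state from step 2 -> cycle length 1

Answer: 1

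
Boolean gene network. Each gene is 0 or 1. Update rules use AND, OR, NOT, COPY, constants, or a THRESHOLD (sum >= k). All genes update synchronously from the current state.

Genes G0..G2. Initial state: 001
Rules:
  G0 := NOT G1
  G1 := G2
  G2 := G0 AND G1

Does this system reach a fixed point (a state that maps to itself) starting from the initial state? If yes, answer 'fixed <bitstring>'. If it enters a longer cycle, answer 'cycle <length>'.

Answer: cycle 2

Derivation:
Step 0: 001
Step 1: G0=NOT G1=NOT 0=1 G1=G2=1 G2=G0&G1=0&0=0 -> 110
Step 2: G0=NOT G1=NOT 1=0 G1=G2=0 G2=G0&G1=1&1=1 -> 001
Cycle of length 2 starting at step 0 -> no fixed point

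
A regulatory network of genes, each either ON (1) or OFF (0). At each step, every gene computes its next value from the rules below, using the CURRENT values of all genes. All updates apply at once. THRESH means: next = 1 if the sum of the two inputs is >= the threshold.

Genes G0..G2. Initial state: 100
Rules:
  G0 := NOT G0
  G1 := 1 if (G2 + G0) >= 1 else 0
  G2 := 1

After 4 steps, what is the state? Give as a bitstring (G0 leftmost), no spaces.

Step 1: G0=NOT G0=NOT 1=0 G1=(0+1>=1)=1 G2=1(const) -> 011
Step 2: G0=NOT G0=NOT 0=1 G1=(1+0>=1)=1 G2=1(const) -> 111
Step 3: G0=NOT G0=NOT 1=0 G1=(1+1>=1)=1 G2=1(const) -> 011
Step 4: G0=NOT G0=NOT 0=1 G1=(1+0>=1)=1 G2=1(const) -> 111

111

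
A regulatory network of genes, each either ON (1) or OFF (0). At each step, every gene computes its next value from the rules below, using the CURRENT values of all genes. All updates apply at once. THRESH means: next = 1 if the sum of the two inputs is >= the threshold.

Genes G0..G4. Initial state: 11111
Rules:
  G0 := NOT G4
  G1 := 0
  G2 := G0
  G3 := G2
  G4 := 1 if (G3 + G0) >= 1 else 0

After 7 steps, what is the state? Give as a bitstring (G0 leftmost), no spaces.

Step 1: G0=NOT G4=NOT 1=0 G1=0(const) G2=G0=1 G3=G2=1 G4=(1+1>=1)=1 -> 00111
Step 2: G0=NOT G4=NOT 1=0 G1=0(const) G2=G0=0 G3=G2=1 G4=(1+0>=1)=1 -> 00011
Step 3: G0=NOT G4=NOT 1=0 G1=0(const) G2=G0=0 G3=G2=0 G4=(1+0>=1)=1 -> 00001
Step 4: G0=NOT G4=NOT 1=0 G1=0(const) G2=G0=0 G3=G2=0 G4=(0+0>=1)=0 -> 00000
Step 5: G0=NOT G4=NOT 0=1 G1=0(const) G2=G0=0 G3=G2=0 G4=(0+0>=1)=0 -> 10000
Step 6: G0=NOT G4=NOT 0=1 G1=0(const) G2=G0=1 G3=G2=0 G4=(0+1>=1)=1 -> 10101
Step 7: G0=NOT G4=NOT 1=0 G1=0(const) G2=G0=1 G3=G2=1 G4=(0+1>=1)=1 -> 00111

00111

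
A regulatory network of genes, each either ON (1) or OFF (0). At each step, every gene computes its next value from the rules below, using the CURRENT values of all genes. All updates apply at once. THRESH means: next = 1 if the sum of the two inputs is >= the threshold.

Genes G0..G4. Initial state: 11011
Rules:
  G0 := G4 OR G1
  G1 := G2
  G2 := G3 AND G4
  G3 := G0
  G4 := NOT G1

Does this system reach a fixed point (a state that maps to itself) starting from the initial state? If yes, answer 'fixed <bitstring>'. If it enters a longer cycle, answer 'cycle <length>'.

Answer: cycle 2

Derivation:
Step 0: 11011
Step 1: G0=G4|G1=1|1=1 G1=G2=0 G2=G3&G4=1&1=1 G3=G0=1 G4=NOT G1=NOT 1=0 -> 10110
Step 2: G0=G4|G1=0|0=0 G1=G2=1 G2=G3&G4=1&0=0 G3=G0=1 G4=NOT G1=NOT 0=1 -> 01011
Step 3: G0=G4|G1=1|1=1 G1=G2=0 G2=G3&G4=1&1=1 G3=G0=0 G4=NOT G1=NOT 1=0 -> 10100
Step 4: G0=G4|G1=0|0=0 G1=G2=1 G2=G3&G4=0&0=0 G3=G0=1 G4=NOT G1=NOT 0=1 -> 01011
Cycle of length 2 starting at step 2 -> no fixed point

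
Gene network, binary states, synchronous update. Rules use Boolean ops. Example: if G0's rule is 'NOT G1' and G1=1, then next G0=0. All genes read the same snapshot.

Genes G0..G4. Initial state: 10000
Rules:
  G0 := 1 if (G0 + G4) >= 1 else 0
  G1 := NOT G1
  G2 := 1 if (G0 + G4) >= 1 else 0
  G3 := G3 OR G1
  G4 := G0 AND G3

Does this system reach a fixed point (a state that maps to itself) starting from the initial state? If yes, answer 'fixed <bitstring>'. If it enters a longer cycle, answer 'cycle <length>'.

Step 0: 10000
Step 1: G0=(1+0>=1)=1 G1=NOT G1=NOT 0=1 G2=(1+0>=1)=1 G3=G3|G1=0|0=0 G4=G0&G3=1&0=0 -> 11100
Step 2: G0=(1+0>=1)=1 G1=NOT G1=NOT 1=0 G2=(1+0>=1)=1 G3=G3|G1=0|1=1 G4=G0&G3=1&0=0 -> 10110
Step 3: G0=(1+0>=1)=1 G1=NOT G1=NOT 0=1 G2=(1+0>=1)=1 G3=G3|G1=1|0=1 G4=G0&G3=1&1=1 -> 11111
Step 4: G0=(1+1>=1)=1 G1=NOT G1=NOT 1=0 G2=(1+1>=1)=1 G3=G3|G1=1|1=1 G4=G0&G3=1&1=1 -> 10111
Step 5: G0=(1+1>=1)=1 G1=NOT G1=NOT 0=1 G2=(1+1>=1)=1 G3=G3|G1=1|0=1 G4=G0&G3=1&1=1 -> 11111
Cycle of length 2 starting at step 3 -> no fixed point

Answer: cycle 2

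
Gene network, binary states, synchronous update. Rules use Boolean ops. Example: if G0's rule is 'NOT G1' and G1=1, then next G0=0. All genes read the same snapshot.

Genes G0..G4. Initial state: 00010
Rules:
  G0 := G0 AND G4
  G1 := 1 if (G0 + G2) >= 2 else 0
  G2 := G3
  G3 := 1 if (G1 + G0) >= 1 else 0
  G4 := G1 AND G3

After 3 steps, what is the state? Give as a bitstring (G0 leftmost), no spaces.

Step 1: G0=G0&G4=0&0=0 G1=(0+0>=2)=0 G2=G3=1 G3=(0+0>=1)=0 G4=G1&G3=0&1=0 -> 00100
Step 2: G0=G0&G4=0&0=0 G1=(0+1>=2)=0 G2=G3=0 G3=(0+0>=1)=0 G4=G1&G3=0&0=0 -> 00000
Step 3: G0=G0&G4=0&0=0 G1=(0+0>=2)=0 G2=G3=0 G3=(0+0>=1)=0 G4=G1&G3=0&0=0 -> 00000

00000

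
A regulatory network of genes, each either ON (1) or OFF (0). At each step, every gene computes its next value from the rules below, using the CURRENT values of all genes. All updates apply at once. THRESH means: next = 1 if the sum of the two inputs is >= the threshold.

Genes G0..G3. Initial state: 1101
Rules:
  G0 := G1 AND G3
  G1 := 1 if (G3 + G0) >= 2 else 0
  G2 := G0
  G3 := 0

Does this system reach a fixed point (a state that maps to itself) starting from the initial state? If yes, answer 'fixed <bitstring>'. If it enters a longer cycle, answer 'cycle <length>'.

Step 0: 1101
Step 1: G0=G1&G3=1&1=1 G1=(1+1>=2)=1 G2=G0=1 G3=0(const) -> 1110
Step 2: G0=G1&G3=1&0=0 G1=(0+1>=2)=0 G2=G0=1 G3=0(const) -> 0010
Step 3: G0=G1&G3=0&0=0 G1=(0+0>=2)=0 G2=G0=0 G3=0(const) -> 0000
Step 4: G0=G1&G3=0&0=0 G1=(0+0>=2)=0 G2=G0=0 G3=0(const) -> 0000
Fixed point reached at step 3: 0000

Answer: fixed 0000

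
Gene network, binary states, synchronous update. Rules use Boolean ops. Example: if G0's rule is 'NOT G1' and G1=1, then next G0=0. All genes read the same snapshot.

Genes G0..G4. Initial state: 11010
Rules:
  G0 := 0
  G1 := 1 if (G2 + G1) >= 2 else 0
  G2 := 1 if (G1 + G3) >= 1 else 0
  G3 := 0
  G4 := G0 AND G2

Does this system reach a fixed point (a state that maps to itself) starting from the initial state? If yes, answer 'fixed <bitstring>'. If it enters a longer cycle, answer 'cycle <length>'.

Answer: fixed 00000

Derivation:
Step 0: 11010
Step 1: G0=0(const) G1=(0+1>=2)=0 G2=(1+1>=1)=1 G3=0(const) G4=G0&G2=1&0=0 -> 00100
Step 2: G0=0(const) G1=(1+0>=2)=0 G2=(0+0>=1)=0 G3=0(const) G4=G0&G2=0&1=0 -> 00000
Step 3: G0=0(const) G1=(0+0>=2)=0 G2=(0+0>=1)=0 G3=0(const) G4=G0&G2=0&0=0 -> 00000
Fixed point reached at step 2: 00000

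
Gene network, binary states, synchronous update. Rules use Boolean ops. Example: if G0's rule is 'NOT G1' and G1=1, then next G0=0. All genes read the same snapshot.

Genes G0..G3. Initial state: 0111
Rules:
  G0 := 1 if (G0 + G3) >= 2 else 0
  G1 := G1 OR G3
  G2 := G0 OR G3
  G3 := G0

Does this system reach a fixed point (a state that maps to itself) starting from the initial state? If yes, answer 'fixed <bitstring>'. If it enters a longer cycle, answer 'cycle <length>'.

Step 0: 0111
Step 1: G0=(0+1>=2)=0 G1=G1|G3=1|1=1 G2=G0|G3=0|1=1 G3=G0=0 -> 0110
Step 2: G0=(0+0>=2)=0 G1=G1|G3=1|0=1 G2=G0|G3=0|0=0 G3=G0=0 -> 0100
Step 3: G0=(0+0>=2)=0 G1=G1|G3=1|0=1 G2=G0|G3=0|0=0 G3=G0=0 -> 0100
Fixed point reached at step 2: 0100

Answer: fixed 0100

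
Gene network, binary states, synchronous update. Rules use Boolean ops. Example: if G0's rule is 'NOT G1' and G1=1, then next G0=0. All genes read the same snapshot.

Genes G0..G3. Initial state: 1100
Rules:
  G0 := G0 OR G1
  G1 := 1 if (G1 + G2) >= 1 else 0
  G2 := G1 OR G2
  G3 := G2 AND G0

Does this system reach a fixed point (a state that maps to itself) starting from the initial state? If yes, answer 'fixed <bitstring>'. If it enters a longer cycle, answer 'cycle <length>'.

Step 0: 1100
Step 1: G0=G0|G1=1|1=1 G1=(1+0>=1)=1 G2=G1|G2=1|0=1 G3=G2&G0=0&1=0 -> 1110
Step 2: G0=G0|G1=1|1=1 G1=(1+1>=1)=1 G2=G1|G2=1|1=1 G3=G2&G0=1&1=1 -> 1111
Step 3: G0=G0|G1=1|1=1 G1=(1+1>=1)=1 G2=G1|G2=1|1=1 G3=G2&G0=1&1=1 -> 1111
Fixed point reached at step 2: 1111

Answer: fixed 1111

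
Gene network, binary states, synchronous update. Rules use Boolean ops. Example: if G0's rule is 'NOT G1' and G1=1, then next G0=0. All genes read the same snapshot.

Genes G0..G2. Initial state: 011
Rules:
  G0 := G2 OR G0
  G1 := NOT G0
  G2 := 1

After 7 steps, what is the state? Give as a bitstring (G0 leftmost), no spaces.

Step 1: G0=G2|G0=1|0=1 G1=NOT G0=NOT 0=1 G2=1(const) -> 111
Step 2: G0=G2|G0=1|1=1 G1=NOT G0=NOT 1=0 G2=1(const) -> 101
Step 3: G0=G2|G0=1|1=1 G1=NOT G0=NOT 1=0 G2=1(const) -> 101
Step 4: G0=G2|G0=1|1=1 G1=NOT G0=NOT 1=0 G2=1(const) -> 101
Step 5: G0=G2|G0=1|1=1 G1=NOT G0=NOT 1=0 G2=1(const) -> 101
Step 6: G0=G2|G0=1|1=1 G1=NOT G0=NOT 1=0 G2=1(const) -> 101
Step 7: G0=G2|G0=1|1=1 G1=NOT G0=NOT 1=0 G2=1(const) -> 101

101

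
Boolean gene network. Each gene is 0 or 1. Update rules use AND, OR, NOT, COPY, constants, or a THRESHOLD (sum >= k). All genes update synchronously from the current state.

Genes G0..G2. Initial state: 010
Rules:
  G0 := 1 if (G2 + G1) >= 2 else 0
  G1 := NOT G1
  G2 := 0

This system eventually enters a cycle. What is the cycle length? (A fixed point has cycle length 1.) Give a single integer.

Answer: 2

Derivation:
Step 0: 010
Step 1: G0=(0+1>=2)=0 G1=NOT G1=NOT 1=0 G2=0(const) -> 000
Step 2: G0=(0+0>=2)=0 G1=NOT G1=NOT 0=1 G2=0(const) -> 010
State from step 2 equals state from step 0 -> cycle length 2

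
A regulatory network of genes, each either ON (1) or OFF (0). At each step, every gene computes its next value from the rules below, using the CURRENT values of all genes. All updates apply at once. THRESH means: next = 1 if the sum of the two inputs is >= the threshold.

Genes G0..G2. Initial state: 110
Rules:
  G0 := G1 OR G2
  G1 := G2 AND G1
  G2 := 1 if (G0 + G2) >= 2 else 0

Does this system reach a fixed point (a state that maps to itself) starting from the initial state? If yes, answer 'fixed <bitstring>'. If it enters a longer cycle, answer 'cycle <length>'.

Step 0: 110
Step 1: G0=G1|G2=1|0=1 G1=G2&G1=0&1=0 G2=(1+0>=2)=0 -> 100
Step 2: G0=G1|G2=0|0=0 G1=G2&G1=0&0=0 G2=(1+0>=2)=0 -> 000
Step 3: G0=G1|G2=0|0=0 G1=G2&G1=0&0=0 G2=(0+0>=2)=0 -> 000
Fixed point reached at step 2: 000

Answer: fixed 000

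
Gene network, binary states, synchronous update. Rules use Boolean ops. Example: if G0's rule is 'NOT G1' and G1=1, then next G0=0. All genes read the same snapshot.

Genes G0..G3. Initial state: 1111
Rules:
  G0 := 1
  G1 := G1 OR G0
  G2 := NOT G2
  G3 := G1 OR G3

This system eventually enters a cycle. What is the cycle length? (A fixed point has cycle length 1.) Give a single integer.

Step 0: 1111
Step 1: G0=1(const) G1=G1|G0=1|1=1 G2=NOT G2=NOT 1=0 G3=G1|G3=1|1=1 -> 1101
Step 2: G0=1(const) G1=G1|G0=1|1=1 G2=NOT G2=NOT 0=1 G3=G1|G3=1|1=1 -> 1111
State from step 2 equals state from step 0 -> cycle length 2

Answer: 2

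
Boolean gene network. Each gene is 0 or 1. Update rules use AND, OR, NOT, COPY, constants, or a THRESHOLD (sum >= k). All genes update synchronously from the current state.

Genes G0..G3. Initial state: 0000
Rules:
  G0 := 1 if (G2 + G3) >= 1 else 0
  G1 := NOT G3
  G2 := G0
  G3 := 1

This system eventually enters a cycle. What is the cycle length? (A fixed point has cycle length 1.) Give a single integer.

Step 0: 0000
Step 1: G0=(0+0>=1)=0 G1=NOT G3=NOT 0=1 G2=G0=0 G3=1(const) -> 0101
Step 2: G0=(0+1>=1)=1 G1=NOT G3=NOT 1=0 G2=G0=0 G3=1(const) -> 1001
Step 3: G0=(0+1>=1)=1 G1=NOT G3=NOT 1=0 G2=G0=1 G3=1(const) -> 1011
Step 4: G0=(1+1>=1)=1 G1=NOT G3=NOT 1=0 G2=G0=1 G3=1(const) -> 1011
State from step 4 equals state from step 3 -> cycle length 1

Answer: 1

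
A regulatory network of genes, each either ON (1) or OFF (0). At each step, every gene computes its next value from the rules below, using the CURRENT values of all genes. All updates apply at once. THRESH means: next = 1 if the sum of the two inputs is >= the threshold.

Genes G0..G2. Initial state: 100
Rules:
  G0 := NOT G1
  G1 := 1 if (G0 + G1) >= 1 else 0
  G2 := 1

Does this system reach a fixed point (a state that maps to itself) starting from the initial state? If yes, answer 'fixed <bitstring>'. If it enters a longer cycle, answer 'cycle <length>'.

Step 0: 100
Step 1: G0=NOT G1=NOT 0=1 G1=(1+0>=1)=1 G2=1(const) -> 111
Step 2: G0=NOT G1=NOT 1=0 G1=(1+1>=1)=1 G2=1(const) -> 011
Step 3: G0=NOT G1=NOT 1=0 G1=(0+1>=1)=1 G2=1(const) -> 011
Fixed point reached at step 2: 011

Answer: fixed 011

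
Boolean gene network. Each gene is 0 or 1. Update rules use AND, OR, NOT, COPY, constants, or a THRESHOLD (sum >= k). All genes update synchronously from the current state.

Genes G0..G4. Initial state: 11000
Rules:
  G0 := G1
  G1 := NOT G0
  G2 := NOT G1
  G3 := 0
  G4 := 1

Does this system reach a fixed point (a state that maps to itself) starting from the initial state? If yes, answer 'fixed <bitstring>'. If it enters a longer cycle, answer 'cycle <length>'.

Step 0: 11000
Step 1: G0=G1=1 G1=NOT G0=NOT 1=0 G2=NOT G1=NOT 1=0 G3=0(const) G4=1(const) -> 10001
Step 2: G0=G1=0 G1=NOT G0=NOT 1=0 G2=NOT G1=NOT 0=1 G3=0(const) G4=1(const) -> 00101
Step 3: G0=G1=0 G1=NOT G0=NOT 0=1 G2=NOT G1=NOT 0=1 G3=0(const) G4=1(const) -> 01101
Step 4: G0=G1=1 G1=NOT G0=NOT 0=1 G2=NOT G1=NOT 1=0 G3=0(const) G4=1(const) -> 11001
Step 5: G0=G1=1 G1=NOT G0=NOT 1=0 G2=NOT G1=NOT 1=0 G3=0(const) G4=1(const) -> 10001
Cycle of length 4 starting at step 1 -> no fixed point

Answer: cycle 4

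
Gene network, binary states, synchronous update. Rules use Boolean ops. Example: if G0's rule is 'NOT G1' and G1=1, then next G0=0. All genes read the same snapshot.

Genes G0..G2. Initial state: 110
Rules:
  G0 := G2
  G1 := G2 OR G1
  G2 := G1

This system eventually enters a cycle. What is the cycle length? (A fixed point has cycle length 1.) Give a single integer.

Step 0: 110
Step 1: G0=G2=0 G1=G2|G1=0|1=1 G2=G1=1 -> 011
Step 2: G0=G2=1 G1=G2|G1=1|1=1 G2=G1=1 -> 111
Step 3: G0=G2=1 G1=G2|G1=1|1=1 G2=G1=1 -> 111
State from step 3 equals state from step 2 -> cycle length 1

Answer: 1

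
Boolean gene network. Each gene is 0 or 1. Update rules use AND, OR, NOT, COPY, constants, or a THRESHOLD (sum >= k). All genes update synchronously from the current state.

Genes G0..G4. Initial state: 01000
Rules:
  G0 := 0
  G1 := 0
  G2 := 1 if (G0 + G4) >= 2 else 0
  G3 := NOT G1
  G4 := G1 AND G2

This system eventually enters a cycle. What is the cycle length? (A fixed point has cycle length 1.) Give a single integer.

Answer: 1

Derivation:
Step 0: 01000
Step 1: G0=0(const) G1=0(const) G2=(0+0>=2)=0 G3=NOT G1=NOT 1=0 G4=G1&G2=1&0=0 -> 00000
Step 2: G0=0(const) G1=0(const) G2=(0+0>=2)=0 G3=NOT G1=NOT 0=1 G4=G1&G2=0&0=0 -> 00010
Step 3: G0=0(const) G1=0(const) G2=(0+0>=2)=0 G3=NOT G1=NOT 0=1 G4=G1&G2=0&0=0 -> 00010
State from step 3 equals state from step 2 -> cycle length 1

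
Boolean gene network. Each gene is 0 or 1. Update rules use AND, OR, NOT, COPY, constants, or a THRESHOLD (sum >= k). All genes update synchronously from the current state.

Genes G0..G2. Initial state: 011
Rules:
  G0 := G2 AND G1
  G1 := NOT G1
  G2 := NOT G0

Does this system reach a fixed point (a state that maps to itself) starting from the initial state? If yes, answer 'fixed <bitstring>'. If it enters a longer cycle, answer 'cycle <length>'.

Step 0: 011
Step 1: G0=G2&G1=1&1=1 G1=NOT G1=NOT 1=0 G2=NOT G0=NOT 0=1 -> 101
Step 2: G0=G2&G1=1&0=0 G1=NOT G1=NOT 0=1 G2=NOT G0=NOT 1=0 -> 010
Step 3: G0=G2&G1=0&1=0 G1=NOT G1=NOT 1=0 G2=NOT G0=NOT 0=1 -> 001
Step 4: G0=G2&G1=1&0=0 G1=NOT G1=NOT 0=1 G2=NOT G0=NOT 0=1 -> 011
Cycle of length 4 starting at step 0 -> no fixed point

Answer: cycle 4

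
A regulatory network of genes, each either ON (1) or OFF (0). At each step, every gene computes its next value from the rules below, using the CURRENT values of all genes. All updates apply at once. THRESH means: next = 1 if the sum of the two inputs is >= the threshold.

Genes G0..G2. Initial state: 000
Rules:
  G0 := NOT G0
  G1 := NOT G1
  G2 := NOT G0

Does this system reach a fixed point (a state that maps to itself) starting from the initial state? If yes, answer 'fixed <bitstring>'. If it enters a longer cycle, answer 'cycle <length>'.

Step 0: 000
Step 1: G0=NOT G0=NOT 0=1 G1=NOT G1=NOT 0=1 G2=NOT G0=NOT 0=1 -> 111
Step 2: G0=NOT G0=NOT 1=0 G1=NOT G1=NOT 1=0 G2=NOT G0=NOT 1=0 -> 000
Cycle of length 2 starting at step 0 -> no fixed point

Answer: cycle 2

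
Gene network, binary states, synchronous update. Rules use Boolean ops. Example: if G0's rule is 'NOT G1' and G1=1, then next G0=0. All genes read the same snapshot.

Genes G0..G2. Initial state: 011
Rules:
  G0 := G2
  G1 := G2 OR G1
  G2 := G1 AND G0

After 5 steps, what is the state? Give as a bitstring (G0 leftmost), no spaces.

Step 1: G0=G2=1 G1=G2|G1=1|1=1 G2=G1&G0=1&0=0 -> 110
Step 2: G0=G2=0 G1=G2|G1=0|1=1 G2=G1&G0=1&1=1 -> 011
Step 3: G0=G2=1 G1=G2|G1=1|1=1 G2=G1&G0=1&0=0 -> 110
Step 4: G0=G2=0 G1=G2|G1=0|1=1 G2=G1&G0=1&1=1 -> 011
Step 5: G0=G2=1 G1=G2|G1=1|1=1 G2=G1&G0=1&0=0 -> 110

110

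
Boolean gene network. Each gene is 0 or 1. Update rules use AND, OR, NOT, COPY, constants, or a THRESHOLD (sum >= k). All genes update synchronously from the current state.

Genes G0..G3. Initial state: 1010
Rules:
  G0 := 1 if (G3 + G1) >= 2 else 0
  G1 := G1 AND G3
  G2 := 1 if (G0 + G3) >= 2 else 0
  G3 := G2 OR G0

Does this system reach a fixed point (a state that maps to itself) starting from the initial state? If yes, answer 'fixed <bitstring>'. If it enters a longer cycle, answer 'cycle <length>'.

Answer: fixed 0000

Derivation:
Step 0: 1010
Step 1: G0=(0+0>=2)=0 G1=G1&G3=0&0=0 G2=(1+0>=2)=0 G3=G2|G0=1|1=1 -> 0001
Step 2: G0=(1+0>=2)=0 G1=G1&G3=0&1=0 G2=(0+1>=2)=0 G3=G2|G0=0|0=0 -> 0000
Step 3: G0=(0+0>=2)=0 G1=G1&G3=0&0=0 G2=(0+0>=2)=0 G3=G2|G0=0|0=0 -> 0000
Fixed point reached at step 2: 0000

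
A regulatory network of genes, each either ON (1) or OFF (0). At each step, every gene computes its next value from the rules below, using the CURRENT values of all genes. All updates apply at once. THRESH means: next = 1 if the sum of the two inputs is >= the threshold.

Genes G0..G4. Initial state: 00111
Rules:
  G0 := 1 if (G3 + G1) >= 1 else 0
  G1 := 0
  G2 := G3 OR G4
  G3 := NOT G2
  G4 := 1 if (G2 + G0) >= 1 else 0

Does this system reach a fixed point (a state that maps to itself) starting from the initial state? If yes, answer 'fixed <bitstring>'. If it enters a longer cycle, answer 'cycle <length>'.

Step 0: 00111
Step 1: G0=(1+0>=1)=1 G1=0(const) G2=G3|G4=1|1=1 G3=NOT G2=NOT 1=0 G4=(1+0>=1)=1 -> 10101
Step 2: G0=(0+0>=1)=0 G1=0(const) G2=G3|G4=0|1=1 G3=NOT G2=NOT 1=0 G4=(1+1>=1)=1 -> 00101
Step 3: G0=(0+0>=1)=0 G1=0(const) G2=G3|G4=0|1=1 G3=NOT G2=NOT 1=0 G4=(1+0>=1)=1 -> 00101
Fixed point reached at step 2: 00101

Answer: fixed 00101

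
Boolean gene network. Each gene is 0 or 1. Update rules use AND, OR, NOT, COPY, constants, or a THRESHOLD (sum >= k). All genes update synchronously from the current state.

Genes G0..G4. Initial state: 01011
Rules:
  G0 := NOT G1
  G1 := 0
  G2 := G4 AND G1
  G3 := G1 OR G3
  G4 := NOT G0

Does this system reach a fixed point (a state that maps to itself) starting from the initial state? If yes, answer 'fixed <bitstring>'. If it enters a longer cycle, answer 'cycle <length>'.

Answer: fixed 10010

Derivation:
Step 0: 01011
Step 1: G0=NOT G1=NOT 1=0 G1=0(const) G2=G4&G1=1&1=1 G3=G1|G3=1|1=1 G4=NOT G0=NOT 0=1 -> 00111
Step 2: G0=NOT G1=NOT 0=1 G1=0(const) G2=G4&G1=1&0=0 G3=G1|G3=0|1=1 G4=NOT G0=NOT 0=1 -> 10011
Step 3: G0=NOT G1=NOT 0=1 G1=0(const) G2=G4&G1=1&0=0 G3=G1|G3=0|1=1 G4=NOT G0=NOT 1=0 -> 10010
Step 4: G0=NOT G1=NOT 0=1 G1=0(const) G2=G4&G1=0&0=0 G3=G1|G3=0|1=1 G4=NOT G0=NOT 1=0 -> 10010
Fixed point reached at step 3: 10010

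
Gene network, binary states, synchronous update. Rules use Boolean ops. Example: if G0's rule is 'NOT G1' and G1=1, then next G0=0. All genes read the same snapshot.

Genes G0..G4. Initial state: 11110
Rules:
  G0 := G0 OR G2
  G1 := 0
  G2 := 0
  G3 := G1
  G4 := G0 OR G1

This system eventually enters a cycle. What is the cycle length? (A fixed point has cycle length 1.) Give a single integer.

Answer: 1

Derivation:
Step 0: 11110
Step 1: G0=G0|G2=1|1=1 G1=0(const) G2=0(const) G3=G1=1 G4=G0|G1=1|1=1 -> 10011
Step 2: G0=G0|G2=1|0=1 G1=0(const) G2=0(const) G3=G1=0 G4=G0|G1=1|0=1 -> 10001
Step 3: G0=G0|G2=1|0=1 G1=0(const) G2=0(const) G3=G1=0 G4=G0|G1=1|0=1 -> 10001
State from step 3 equals state from step 2 -> cycle length 1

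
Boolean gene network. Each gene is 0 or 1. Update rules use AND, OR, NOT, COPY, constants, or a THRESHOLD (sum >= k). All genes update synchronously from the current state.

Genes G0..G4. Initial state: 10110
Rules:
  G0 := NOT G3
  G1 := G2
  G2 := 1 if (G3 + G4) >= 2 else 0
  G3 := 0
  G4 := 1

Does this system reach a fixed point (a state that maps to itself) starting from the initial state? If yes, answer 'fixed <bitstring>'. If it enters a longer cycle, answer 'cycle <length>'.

Step 0: 10110
Step 1: G0=NOT G3=NOT 1=0 G1=G2=1 G2=(1+0>=2)=0 G3=0(const) G4=1(const) -> 01001
Step 2: G0=NOT G3=NOT 0=1 G1=G2=0 G2=(0+1>=2)=0 G3=0(const) G4=1(const) -> 10001
Step 3: G0=NOT G3=NOT 0=1 G1=G2=0 G2=(0+1>=2)=0 G3=0(const) G4=1(const) -> 10001
Fixed point reached at step 2: 10001

Answer: fixed 10001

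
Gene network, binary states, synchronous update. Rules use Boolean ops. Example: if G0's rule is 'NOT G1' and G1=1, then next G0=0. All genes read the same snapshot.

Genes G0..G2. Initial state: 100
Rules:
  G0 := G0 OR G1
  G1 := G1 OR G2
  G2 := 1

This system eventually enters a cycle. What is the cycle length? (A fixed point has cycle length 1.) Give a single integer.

Answer: 1

Derivation:
Step 0: 100
Step 1: G0=G0|G1=1|0=1 G1=G1|G2=0|0=0 G2=1(const) -> 101
Step 2: G0=G0|G1=1|0=1 G1=G1|G2=0|1=1 G2=1(const) -> 111
Step 3: G0=G0|G1=1|1=1 G1=G1|G2=1|1=1 G2=1(const) -> 111
State from step 3 equals state from step 2 -> cycle length 1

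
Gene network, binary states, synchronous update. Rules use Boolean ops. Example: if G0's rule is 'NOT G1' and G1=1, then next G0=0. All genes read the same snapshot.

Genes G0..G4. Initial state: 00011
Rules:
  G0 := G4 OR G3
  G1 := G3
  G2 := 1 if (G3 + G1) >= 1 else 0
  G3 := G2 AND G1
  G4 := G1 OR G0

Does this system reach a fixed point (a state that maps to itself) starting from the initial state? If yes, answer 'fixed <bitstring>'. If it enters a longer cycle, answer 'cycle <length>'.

Step 0: 00011
Step 1: G0=G4|G3=1|1=1 G1=G3=1 G2=(1+0>=1)=1 G3=G2&G1=0&0=0 G4=G1|G0=0|0=0 -> 11100
Step 2: G0=G4|G3=0|0=0 G1=G3=0 G2=(0+1>=1)=1 G3=G2&G1=1&1=1 G4=G1|G0=1|1=1 -> 00111
Step 3: G0=G4|G3=1|1=1 G1=G3=1 G2=(1+0>=1)=1 G3=G2&G1=1&0=0 G4=G1|G0=0|0=0 -> 11100
Cycle of length 2 starting at step 1 -> no fixed point

Answer: cycle 2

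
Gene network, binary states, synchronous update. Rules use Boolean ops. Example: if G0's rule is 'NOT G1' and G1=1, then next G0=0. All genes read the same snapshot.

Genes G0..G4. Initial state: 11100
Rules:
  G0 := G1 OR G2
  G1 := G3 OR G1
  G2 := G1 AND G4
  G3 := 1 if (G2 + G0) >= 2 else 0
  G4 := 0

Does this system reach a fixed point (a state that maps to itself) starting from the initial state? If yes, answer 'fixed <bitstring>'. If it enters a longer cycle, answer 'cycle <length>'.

Answer: fixed 11000

Derivation:
Step 0: 11100
Step 1: G0=G1|G2=1|1=1 G1=G3|G1=0|1=1 G2=G1&G4=1&0=0 G3=(1+1>=2)=1 G4=0(const) -> 11010
Step 2: G0=G1|G2=1|0=1 G1=G3|G1=1|1=1 G2=G1&G4=1&0=0 G3=(0+1>=2)=0 G4=0(const) -> 11000
Step 3: G0=G1|G2=1|0=1 G1=G3|G1=0|1=1 G2=G1&G4=1&0=0 G3=(0+1>=2)=0 G4=0(const) -> 11000
Fixed point reached at step 2: 11000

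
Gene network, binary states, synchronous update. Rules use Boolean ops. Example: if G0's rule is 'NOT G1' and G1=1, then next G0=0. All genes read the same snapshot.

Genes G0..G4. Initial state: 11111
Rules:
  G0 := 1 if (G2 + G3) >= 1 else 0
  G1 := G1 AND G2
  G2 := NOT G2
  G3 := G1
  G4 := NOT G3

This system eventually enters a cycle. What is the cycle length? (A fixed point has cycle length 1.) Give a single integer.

Step 0: 11111
Step 1: G0=(1+1>=1)=1 G1=G1&G2=1&1=1 G2=NOT G2=NOT 1=0 G3=G1=1 G4=NOT G3=NOT 1=0 -> 11010
Step 2: G0=(0+1>=1)=1 G1=G1&G2=1&0=0 G2=NOT G2=NOT 0=1 G3=G1=1 G4=NOT G3=NOT 1=0 -> 10110
Step 3: G0=(1+1>=1)=1 G1=G1&G2=0&1=0 G2=NOT G2=NOT 1=0 G3=G1=0 G4=NOT G3=NOT 1=0 -> 10000
Step 4: G0=(0+0>=1)=0 G1=G1&G2=0&0=0 G2=NOT G2=NOT 0=1 G3=G1=0 G4=NOT G3=NOT 0=1 -> 00101
Step 5: G0=(1+0>=1)=1 G1=G1&G2=0&1=0 G2=NOT G2=NOT 1=0 G3=G1=0 G4=NOT G3=NOT 0=1 -> 10001
Step 6: G0=(0+0>=1)=0 G1=G1&G2=0&0=0 G2=NOT G2=NOT 0=1 G3=G1=0 G4=NOT G3=NOT 0=1 -> 00101
State from step 6 equals state from step 4 -> cycle length 2

Answer: 2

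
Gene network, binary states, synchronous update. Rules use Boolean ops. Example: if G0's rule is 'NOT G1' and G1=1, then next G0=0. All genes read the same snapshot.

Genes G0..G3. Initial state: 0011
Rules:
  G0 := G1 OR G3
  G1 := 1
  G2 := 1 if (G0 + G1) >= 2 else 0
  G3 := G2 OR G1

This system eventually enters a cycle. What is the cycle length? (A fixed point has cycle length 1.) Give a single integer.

Step 0: 0011
Step 1: G0=G1|G3=0|1=1 G1=1(const) G2=(0+0>=2)=0 G3=G2|G1=1|0=1 -> 1101
Step 2: G0=G1|G3=1|1=1 G1=1(const) G2=(1+1>=2)=1 G3=G2|G1=0|1=1 -> 1111
Step 3: G0=G1|G3=1|1=1 G1=1(const) G2=(1+1>=2)=1 G3=G2|G1=1|1=1 -> 1111
State from step 3 equals state from step 2 -> cycle length 1

Answer: 1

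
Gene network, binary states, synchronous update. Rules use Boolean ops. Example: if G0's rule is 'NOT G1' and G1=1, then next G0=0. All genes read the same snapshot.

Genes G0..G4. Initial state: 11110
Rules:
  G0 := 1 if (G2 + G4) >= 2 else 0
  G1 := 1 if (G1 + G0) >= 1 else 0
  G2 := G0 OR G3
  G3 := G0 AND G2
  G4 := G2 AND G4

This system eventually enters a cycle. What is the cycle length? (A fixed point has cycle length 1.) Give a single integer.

Step 0: 11110
Step 1: G0=(1+0>=2)=0 G1=(1+1>=1)=1 G2=G0|G3=1|1=1 G3=G0&G2=1&1=1 G4=G2&G4=1&0=0 -> 01110
Step 2: G0=(1+0>=2)=0 G1=(1+0>=1)=1 G2=G0|G3=0|1=1 G3=G0&G2=0&1=0 G4=G2&G4=1&0=0 -> 01100
Step 3: G0=(1+0>=2)=0 G1=(1+0>=1)=1 G2=G0|G3=0|0=0 G3=G0&G2=0&1=0 G4=G2&G4=1&0=0 -> 01000
Step 4: G0=(0+0>=2)=0 G1=(1+0>=1)=1 G2=G0|G3=0|0=0 G3=G0&G2=0&0=0 G4=G2&G4=0&0=0 -> 01000
State from step 4 equals state from step 3 -> cycle length 1

Answer: 1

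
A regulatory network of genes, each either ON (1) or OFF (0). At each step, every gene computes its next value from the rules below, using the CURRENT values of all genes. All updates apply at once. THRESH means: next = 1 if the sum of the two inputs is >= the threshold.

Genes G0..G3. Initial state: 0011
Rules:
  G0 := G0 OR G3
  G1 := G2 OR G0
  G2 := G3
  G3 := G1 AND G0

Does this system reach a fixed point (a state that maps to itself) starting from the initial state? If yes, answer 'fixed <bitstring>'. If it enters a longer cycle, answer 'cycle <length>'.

Answer: fixed 1111

Derivation:
Step 0: 0011
Step 1: G0=G0|G3=0|1=1 G1=G2|G0=1|0=1 G2=G3=1 G3=G1&G0=0&0=0 -> 1110
Step 2: G0=G0|G3=1|0=1 G1=G2|G0=1|1=1 G2=G3=0 G3=G1&G0=1&1=1 -> 1101
Step 3: G0=G0|G3=1|1=1 G1=G2|G0=0|1=1 G2=G3=1 G3=G1&G0=1&1=1 -> 1111
Step 4: G0=G0|G3=1|1=1 G1=G2|G0=1|1=1 G2=G3=1 G3=G1&G0=1&1=1 -> 1111
Fixed point reached at step 3: 1111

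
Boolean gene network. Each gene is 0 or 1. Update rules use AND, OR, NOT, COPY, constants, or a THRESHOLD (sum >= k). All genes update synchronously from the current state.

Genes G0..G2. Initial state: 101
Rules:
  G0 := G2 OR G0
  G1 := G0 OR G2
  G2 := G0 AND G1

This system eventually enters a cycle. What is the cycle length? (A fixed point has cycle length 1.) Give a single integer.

Step 0: 101
Step 1: G0=G2|G0=1|1=1 G1=G0|G2=1|1=1 G2=G0&G1=1&0=0 -> 110
Step 2: G0=G2|G0=0|1=1 G1=G0|G2=1|0=1 G2=G0&G1=1&1=1 -> 111
Step 3: G0=G2|G0=1|1=1 G1=G0|G2=1|1=1 G2=G0&G1=1&1=1 -> 111
State from step 3 equals state from step 2 -> cycle length 1

Answer: 1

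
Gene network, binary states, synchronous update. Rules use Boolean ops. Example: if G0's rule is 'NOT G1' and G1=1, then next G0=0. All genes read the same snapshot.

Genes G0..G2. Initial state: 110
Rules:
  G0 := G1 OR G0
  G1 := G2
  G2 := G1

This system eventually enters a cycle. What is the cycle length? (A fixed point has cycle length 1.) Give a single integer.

Step 0: 110
Step 1: G0=G1|G0=1|1=1 G1=G2=0 G2=G1=1 -> 101
Step 2: G0=G1|G0=0|1=1 G1=G2=1 G2=G1=0 -> 110
State from step 2 equals state from step 0 -> cycle length 2

Answer: 2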